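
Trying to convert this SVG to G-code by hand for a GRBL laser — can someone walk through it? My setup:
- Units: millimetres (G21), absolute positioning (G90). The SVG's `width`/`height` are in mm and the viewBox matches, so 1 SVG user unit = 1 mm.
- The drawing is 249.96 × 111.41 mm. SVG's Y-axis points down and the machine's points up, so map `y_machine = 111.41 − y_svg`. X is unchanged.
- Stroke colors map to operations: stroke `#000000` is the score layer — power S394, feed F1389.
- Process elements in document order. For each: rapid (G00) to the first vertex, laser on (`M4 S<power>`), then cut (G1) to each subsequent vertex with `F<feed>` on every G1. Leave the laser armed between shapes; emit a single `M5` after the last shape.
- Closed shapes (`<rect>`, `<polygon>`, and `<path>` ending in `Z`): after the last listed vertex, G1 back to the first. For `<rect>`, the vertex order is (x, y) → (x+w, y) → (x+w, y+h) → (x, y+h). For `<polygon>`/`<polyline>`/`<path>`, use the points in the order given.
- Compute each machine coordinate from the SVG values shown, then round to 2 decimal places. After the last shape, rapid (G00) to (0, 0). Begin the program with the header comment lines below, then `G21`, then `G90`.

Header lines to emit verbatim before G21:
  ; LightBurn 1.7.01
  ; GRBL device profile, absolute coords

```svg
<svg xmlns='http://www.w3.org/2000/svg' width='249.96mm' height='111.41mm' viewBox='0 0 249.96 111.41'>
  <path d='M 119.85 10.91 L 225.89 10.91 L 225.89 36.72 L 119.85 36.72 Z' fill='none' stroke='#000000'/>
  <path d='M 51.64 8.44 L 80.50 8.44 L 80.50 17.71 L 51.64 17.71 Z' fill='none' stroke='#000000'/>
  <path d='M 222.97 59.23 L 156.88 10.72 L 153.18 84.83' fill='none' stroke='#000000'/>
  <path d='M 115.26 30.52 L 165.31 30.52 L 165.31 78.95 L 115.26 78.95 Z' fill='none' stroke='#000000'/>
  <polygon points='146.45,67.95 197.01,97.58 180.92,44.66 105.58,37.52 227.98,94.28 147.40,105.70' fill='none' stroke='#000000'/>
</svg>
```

viewBox `0 0 249.96 111.41` with mm width/height → 1 unit = 1 mm. Flip: y_m = 111.41 − y_svg.

**Shape 1** — `<path>` rectangle, stroke `#000000` → score (S394, F1389). Machine vertices: (119.85,100.50) → (225.89,100.50) → (225.89,74.69) → (119.85,74.69) → (119.85,100.50). Closed: final G1 returns to the first vertex.

**Shape 2** — `<path>` rectangle, stroke `#000000` → score (S394, F1389). Machine vertices: (51.64,102.97) → (80.50,102.97) → (80.50,93.70) → (51.64,93.70) → (51.64,102.97). Closed: final G1 returns to the first vertex.

**Shape 3** — `<path>` open polyline, stroke `#000000` → score (S394, F1389). Machine vertices: (222.97,52.18) → (156.88,100.69) → (153.18,26.58). Open path.

**Shape 4** — `<path>` rectangle, stroke `#000000` → score (S394, F1389). Machine vertices: (115.26,80.89) → (165.31,80.89) → (165.31,32.46) → (115.26,32.46) → (115.26,80.89). Closed: final G1 returns to the first vertex.

**Shape 5** — `<polygon>` closed polygon, stroke `#000000` → score (S394, F1389). Machine vertices: (146.45,43.46) → (197.01,13.83) → (180.92,66.75) → (105.58,73.89) → (227.98,17.13) → (147.40,5.71) → (146.45,43.46). Closed: final G1 returns to the first vertex.

; LightBurn 1.7.01
; GRBL device profile, absolute coords
G21
G90
G00 X119.85 Y100.50
M4 S394
G1 X225.89 Y100.50 F1389
G1 X225.89 Y74.69 F1389
G1 X119.85 Y74.69 F1389
G1 X119.85 Y100.50 F1389
G00 X51.64 Y102.97
M4 S394
G1 X80.50 Y102.97 F1389
G1 X80.50 Y93.70 F1389
G1 X51.64 Y93.70 F1389
G1 X51.64 Y102.97 F1389
G00 X222.97 Y52.18
M4 S394
G1 X156.88 Y100.69 F1389
G1 X153.18 Y26.58 F1389
G00 X115.26 Y80.89
M4 S394
G1 X165.31 Y80.89 F1389
G1 X165.31 Y32.46 F1389
G1 X115.26 Y32.46 F1389
G1 X115.26 Y80.89 F1389
G00 X146.45 Y43.46
M4 S394
G1 X197.01 Y13.83 F1389
G1 X180.92 Y66.75 F1389
G1 X105.58 Y73.89 F1389
G1 X227.98 Y17.13 F1389
G1 X147.40 Y5.71 F1389
G1 X146.45 Y43.46 F1389
M5
G00 X0.00 Y0.00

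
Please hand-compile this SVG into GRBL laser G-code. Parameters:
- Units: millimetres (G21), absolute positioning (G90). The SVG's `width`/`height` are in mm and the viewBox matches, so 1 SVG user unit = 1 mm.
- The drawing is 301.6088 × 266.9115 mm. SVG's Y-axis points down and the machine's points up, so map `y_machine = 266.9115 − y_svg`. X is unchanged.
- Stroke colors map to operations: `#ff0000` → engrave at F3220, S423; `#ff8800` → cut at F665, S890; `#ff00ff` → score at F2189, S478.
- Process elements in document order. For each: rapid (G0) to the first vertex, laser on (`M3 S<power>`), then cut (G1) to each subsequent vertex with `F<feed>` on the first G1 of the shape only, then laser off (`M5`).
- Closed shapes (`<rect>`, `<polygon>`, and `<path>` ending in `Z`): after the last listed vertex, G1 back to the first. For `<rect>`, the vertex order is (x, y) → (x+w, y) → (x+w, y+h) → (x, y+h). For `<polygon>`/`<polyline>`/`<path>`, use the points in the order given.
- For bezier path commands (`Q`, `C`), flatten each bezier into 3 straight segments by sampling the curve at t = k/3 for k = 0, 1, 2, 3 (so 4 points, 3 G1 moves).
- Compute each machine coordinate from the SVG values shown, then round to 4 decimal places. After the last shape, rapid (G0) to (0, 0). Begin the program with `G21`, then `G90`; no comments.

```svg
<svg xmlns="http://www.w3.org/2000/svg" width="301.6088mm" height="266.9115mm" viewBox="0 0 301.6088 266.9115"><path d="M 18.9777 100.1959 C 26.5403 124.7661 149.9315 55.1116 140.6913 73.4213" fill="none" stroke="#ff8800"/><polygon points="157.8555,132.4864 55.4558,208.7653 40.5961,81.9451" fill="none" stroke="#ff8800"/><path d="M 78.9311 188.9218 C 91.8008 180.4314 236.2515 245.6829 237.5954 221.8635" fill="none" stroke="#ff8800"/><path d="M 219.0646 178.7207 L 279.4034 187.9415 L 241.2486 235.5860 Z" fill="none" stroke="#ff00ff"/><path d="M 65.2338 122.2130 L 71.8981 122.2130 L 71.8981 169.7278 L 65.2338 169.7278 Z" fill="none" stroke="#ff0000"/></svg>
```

G21
G90
G0 X18.9777 Y166.7156
M3 S890
G1 X55.9476 Y166.8059 F665
G1 X114.9233 Y189.2262
G1 X140.6913 Y193.4902
M5
G0 X157.8555 Y134.4251
M3 S890
G1 X55.4558 Y58.1462 F665
G1 X40.5961 Y184.9664
G1 X157.8555 Y134.4251
M5
G0 X78.9311 Y77.9897
M3 S890
G1 X125.4875 Y67.9296 F665
G1 X198.7229 Y44.8888
G1 X237.5954 Y45.0480
M5
G0 X219.0646 Y88.1908
M3 S478
G1 X279.4034 Y78.9700 F2189
G1 X241.2486 Y31.3255
G1 X219.0646 Y88.1908
M5
G0 X65.2338 Y144.6985
M3 S423
G1 X71.8981 Y144.6985 F3220
G1 X71.8981 Y97.1837
G1 X65.2338 Y97.1837
G1 X65.2338 Y144.6985
M5
G0 X0.0000 Y0.0000

viewBox `0 0 301.6088 266.9115` with mm width/height → 1 unit = 1 mm. Flip: y_m = 266.9115 − y_svg.

**Shape 1** — `<path>` cubic bezier, stroke `#ff8800` → cut (S890, F665). Control points (SVG): P0=(18.9777,100.1959), P1=(26.5403,124.7661), P2=(149.9315,55.1116), P3=(140.6913,73.4213); sampled at t=k/3. Machine vertices: (18.9777,166.7156) → (55.9476,166.8059) → (114.9233,189.2262) → (140.6913,193.4902). Open path.

**Shape 2** — `<polygon>` regular polygon, stroke `#ff8800` → cut (S890, F665). Machine vertices: (157.8555,134.4251) → (55.4558,58.1462) → (40.5961,184.9664) → (157.8555,134.4251). Closed: final G1 returns to the first vertex.

**Shape 3** — `<path>` cubic bezier, stroke `#ff8800` → cut (S890, F665). Control points (SVG): P0=(78.9311,188.9218), P1=(91.8008,180.4314), P2=(236.2515,245.6829), P3=(237.5954,221.8635); sampled at t=k/3. Machine vertices: (78.9311,77.9897) → (125.4875,67.9296) → (198.7229,44.8888) → (237.5954,45.0480). Open path.

**Shape 4** — `<path>` regular polygon, stroke `#ff00ff` → score (S478, F2189). Machine vertices: (219.0646,88.1908) → (279.4034,78.9700) → (241.2486,31.3255) → (219.0646,88.1908). Closed: final G1 returns to the first vertex.

**Shape 5** — `<path>` rectangle, stroke `#ff0000` → engrave (S423, F3220). Machine vertices: (65.2338,144.6985) → (71.8981,144.6985) → (71.8981,97.1837) → (65.2338,97.1837) → (65.2338,144.6985). Closed: final G1 returns to the first vertex.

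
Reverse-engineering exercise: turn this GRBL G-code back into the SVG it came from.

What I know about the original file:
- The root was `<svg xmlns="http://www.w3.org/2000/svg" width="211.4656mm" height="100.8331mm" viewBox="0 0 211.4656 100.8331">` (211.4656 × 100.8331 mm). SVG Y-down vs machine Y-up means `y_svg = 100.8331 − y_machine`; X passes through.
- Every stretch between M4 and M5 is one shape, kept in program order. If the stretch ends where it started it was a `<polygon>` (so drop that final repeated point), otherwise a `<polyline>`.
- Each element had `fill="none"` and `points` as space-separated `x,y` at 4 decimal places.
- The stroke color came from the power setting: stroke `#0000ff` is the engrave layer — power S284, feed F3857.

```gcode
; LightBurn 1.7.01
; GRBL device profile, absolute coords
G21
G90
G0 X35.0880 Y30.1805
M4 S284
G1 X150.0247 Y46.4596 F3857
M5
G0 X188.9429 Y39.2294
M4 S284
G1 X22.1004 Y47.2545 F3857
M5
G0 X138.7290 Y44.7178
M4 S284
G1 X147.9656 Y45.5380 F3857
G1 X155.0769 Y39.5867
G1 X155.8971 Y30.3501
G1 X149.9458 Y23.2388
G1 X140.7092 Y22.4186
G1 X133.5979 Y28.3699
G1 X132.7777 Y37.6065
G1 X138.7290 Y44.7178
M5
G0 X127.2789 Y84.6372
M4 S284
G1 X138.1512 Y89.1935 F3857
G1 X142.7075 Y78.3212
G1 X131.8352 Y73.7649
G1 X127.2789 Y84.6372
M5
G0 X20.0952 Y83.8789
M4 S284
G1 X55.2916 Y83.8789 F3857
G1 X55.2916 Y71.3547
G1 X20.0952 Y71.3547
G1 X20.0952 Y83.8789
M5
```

<svg xmlns="http://www.w3.org/2000/svg" width="211.4656mm" height="100.8331mm" viewBox="0 0 211.4656 100.8331">
  <polyline points="35.0880,70.6526 150.0247,54.3735" fill="none" stroke="#0000ff"/>
  <polyline points="188.9429,61.6037 22.1004,53.5786" fill="none" stroke="#0000ff"/>
  <polygon points="138.7290,56.1153 147.9656,55.2951 155.0769,61.2464 155.8971,70.4830 149.9458,77.5943 140.7092,78.4145 133.5979,72.4632 132.7777,63.2266" fill="none" stroke="#0000ff"/>
  <polygon points="127.2789,16.1959 138.1512,11.6396 142.7075,22.5119 131.8352,27.0682" fill="none" stroke="#0000ff"/>
  <polygon points="20.0952,16.9542 55.2916,16.9542 55.2916,29.4784 20.0952,29.4784" fill="none" stroke="#0000ff"/>
</svg>

y_svg = 100.8331 − y_m. Every run uses S284, so all elements get stroke `#0000ff` (engrave).

[1] open run; points: 35.0880,70.6526 150.0247,54.3735

[2] open run; points: 188.9429,61.6037 22.1004,53.5786

[3] closed run; points: 138.7290,56.1153 147.9656,55.2951 155.0769,61.2464 155.8971,70.4830 149.9458,77.5943 140.7092,78.4145 133.5979,72.4632 132.7777,63.2266

[4] closed run; points: 127.2789,16.1959 138.1512,11.6396 142.7075,22.5119 131.8352,27.0682

[5] closed run; points: 20.0952,16.9542 55.2916,16.9542 55.2916,29.4784 20.0952,29.4784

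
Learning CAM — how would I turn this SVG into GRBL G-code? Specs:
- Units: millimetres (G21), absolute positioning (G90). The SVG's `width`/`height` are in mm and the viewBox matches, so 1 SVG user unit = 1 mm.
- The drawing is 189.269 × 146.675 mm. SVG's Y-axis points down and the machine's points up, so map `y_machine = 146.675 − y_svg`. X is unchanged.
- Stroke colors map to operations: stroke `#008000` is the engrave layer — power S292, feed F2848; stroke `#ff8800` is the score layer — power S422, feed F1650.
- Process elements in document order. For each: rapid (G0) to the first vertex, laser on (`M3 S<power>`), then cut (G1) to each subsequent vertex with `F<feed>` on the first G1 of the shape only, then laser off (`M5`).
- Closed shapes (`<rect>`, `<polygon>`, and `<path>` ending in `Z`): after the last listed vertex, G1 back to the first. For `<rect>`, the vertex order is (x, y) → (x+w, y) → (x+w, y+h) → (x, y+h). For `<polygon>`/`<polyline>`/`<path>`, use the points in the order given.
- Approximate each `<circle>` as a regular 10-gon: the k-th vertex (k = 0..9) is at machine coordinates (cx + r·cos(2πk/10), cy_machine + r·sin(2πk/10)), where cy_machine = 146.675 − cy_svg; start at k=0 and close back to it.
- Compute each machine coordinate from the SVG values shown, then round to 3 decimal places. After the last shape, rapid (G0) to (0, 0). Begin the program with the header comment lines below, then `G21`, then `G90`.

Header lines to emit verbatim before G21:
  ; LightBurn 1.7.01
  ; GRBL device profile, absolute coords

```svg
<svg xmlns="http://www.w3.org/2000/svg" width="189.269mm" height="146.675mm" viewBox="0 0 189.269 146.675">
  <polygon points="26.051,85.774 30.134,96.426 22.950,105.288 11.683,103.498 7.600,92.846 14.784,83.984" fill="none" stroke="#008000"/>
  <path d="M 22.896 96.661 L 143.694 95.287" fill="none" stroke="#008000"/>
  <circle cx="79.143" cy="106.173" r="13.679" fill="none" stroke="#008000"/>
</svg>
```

1 u = 1 mm; y_m = 146.675 − y.

[1] `<polygon>` regular polygon, #008000→engrave S292 F2848: (26.051,60.901) → (30.134,50.249) → (22.950,41.387) → (11.683,43.177) → (7.600,53.829) → (14.784,62.691) → (26.051,60.901) (closed)

[2] `<path>` line segment, #008000→engrave S292 F2848: (22.896,50.014) → (143.694,51.388)

[3] `<circle>` circle, #008000→engrave S292 F2848: (92.822,40.502) → (90.210,48.542) → (83.370,53.512) → (74.916,53.512) → (68.076,48.542) → (65.464,40.502) → (68.076,32.462) → (74.916,27.492) → (83.370,27.492) → (90.210,32.462) → (92.822,40.502) (closed)

; LightBurn 1.7.01
; GRBL device profile, absolute coords
G21
G90
G0 X26.051 Y60.901
M3 S292
G1 X30.134 Y50.249 F2848
G1 X22.950 Y41.387
G1 X11.683 Y43.177
G1 X7.600 Y53.829
G1 X14.784 Y62.691
G1 X26.051 Y60.901
M5
G0 X22.896 Y50.014
M3 S292
G1 X143.694 Y51.388 F2848
M5
G0 X92.822 Y40.502
M3 S292
G1 X90.210 Y48.542 F2848
G1 X83.370 Y53.512
G1 X74.916 Y53.512
G1 X68.076 Y48.542
G1 X65.464 Y40.502
G1 X68.076 Y32.462
G1 X74.916 Y27.492
G1 X83.370 Y27.492
G1 X90.210 Y32.462
G1 X92.822 Y40.502
M5
G0 X0.000 Y0.000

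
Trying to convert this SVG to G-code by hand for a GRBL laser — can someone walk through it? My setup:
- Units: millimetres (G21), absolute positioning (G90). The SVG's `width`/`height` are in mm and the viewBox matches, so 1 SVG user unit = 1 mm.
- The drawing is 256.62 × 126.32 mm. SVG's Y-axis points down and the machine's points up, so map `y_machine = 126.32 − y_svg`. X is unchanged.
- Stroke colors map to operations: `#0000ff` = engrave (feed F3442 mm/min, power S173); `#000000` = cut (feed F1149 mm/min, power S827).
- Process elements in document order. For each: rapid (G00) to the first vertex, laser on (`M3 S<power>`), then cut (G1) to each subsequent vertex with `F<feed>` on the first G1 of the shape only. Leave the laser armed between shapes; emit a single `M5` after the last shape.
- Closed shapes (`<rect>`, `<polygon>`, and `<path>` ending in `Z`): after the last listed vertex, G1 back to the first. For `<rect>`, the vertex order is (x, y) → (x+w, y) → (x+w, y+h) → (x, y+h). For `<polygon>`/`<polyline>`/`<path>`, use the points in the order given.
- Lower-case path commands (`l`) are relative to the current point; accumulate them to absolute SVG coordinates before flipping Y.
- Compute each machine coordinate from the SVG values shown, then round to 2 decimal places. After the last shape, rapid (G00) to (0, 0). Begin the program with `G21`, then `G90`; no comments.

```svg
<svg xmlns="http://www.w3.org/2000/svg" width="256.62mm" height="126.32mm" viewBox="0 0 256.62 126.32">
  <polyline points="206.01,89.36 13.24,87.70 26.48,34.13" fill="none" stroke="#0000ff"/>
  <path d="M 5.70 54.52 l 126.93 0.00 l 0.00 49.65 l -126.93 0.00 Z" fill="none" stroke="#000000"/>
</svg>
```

G21
G90
G00 X206.01 Y36.96
M3 S173
G1 X13.24 Y38.62 F3442
G1 X26.48 Y92.19
G00 X5.70 Y71.80
M3 S827
G1 X132.63 Y71.80 F1149
G1 X132.63 Y22.15
G1 X5.70 Y22.15
G1 X5.70 Y71.80
M5
G00 X0.00 Y0.00

Since the viewBox matches the mm dimensions, user units are millimetres directly. The only transform is the Y-flip y_m = 126.32 − y_svg.

Shape 1 is a open polyline drawn with `<polyline>`. Its stroke #0000ff means engrave at S173, F3442. After flipping Y the toolpath is (206.01,36.96) → (13.24,38.62) → (26.48,92.19).

Shape 2 is a rectangle drawn with `<path>`. Its stroke #000000 means cut at S827, F1149. After flipping Y the toolpath is (5.70,71.80) → (132.63,71.80) → (132.63,22.15) → (5.70,22.15) → (5.70,71.80), returning to the start.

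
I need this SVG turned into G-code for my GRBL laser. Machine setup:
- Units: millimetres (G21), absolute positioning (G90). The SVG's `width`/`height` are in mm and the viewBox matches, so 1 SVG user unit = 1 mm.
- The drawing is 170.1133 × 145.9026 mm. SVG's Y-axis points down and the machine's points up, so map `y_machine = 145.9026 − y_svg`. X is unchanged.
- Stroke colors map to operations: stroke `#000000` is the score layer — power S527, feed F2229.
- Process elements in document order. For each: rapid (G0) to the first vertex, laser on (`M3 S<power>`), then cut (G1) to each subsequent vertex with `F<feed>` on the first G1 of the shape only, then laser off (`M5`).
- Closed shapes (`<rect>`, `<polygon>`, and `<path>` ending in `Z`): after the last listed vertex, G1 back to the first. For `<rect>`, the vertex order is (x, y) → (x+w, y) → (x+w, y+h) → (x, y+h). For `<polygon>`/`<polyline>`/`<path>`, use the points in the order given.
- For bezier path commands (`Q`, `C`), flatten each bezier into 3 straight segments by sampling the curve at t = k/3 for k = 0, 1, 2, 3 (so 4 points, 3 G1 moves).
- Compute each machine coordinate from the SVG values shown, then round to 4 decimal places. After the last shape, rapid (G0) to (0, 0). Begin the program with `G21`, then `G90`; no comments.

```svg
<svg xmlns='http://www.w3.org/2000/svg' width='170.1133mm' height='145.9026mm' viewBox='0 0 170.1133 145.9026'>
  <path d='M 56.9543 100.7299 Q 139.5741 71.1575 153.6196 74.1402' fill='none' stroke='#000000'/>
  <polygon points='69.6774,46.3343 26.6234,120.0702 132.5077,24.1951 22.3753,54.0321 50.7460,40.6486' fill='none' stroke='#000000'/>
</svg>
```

viewBox `0 0 170.1133 145.9026` with mm width/height → 1 unit = 1 mm. Flip: y_m = 145.9026 − y_svg.

**Shape 1** — `<path>` quadratic bezier, stroke `#000000` → score (S527, F2229). Control points (SVG): P0=(56.9543,100.7299), P1=(139.5741,71.1575), P2=(153.6196,74.1402); sampled at t=k/3. Machine vertices: (56.9543,45.1727) → (104.4148,61.2704) → (136.6366,70.1336) → (153.6196,71.7624). Open path.

**Shape 2** — `<polygon>` closed polygon, stroke `#000000` → score (S527, F2229). Machine vertices: (69.6774,99.5683) → (26.6234,25.8324) → (132.5077,121.7075) → (22.3753,91.8705) → (50.7460,105.2540) → (69.6774,99.5683). Closed: final G1 returns to the first vertex.

G21
G90
G0 X56.9543 Y45.1727
M3 S527
G1 X104.4148 Y61.2704 F2229
G1 X136.6366 Y70.1336
G1 X153.6196 Y71.7624
M5
G0 X69.6774 Y99.5683
M3 S527
G1 X26.6234 Y25.8324 F2229
G1 X132.5077 Y121.7075
G1 X22.3753 Y91.8705
G1 X50.7460 Y105.2540
G1 X69.6774 Y99.5683
M5
G0 X0.0000 Y0.0000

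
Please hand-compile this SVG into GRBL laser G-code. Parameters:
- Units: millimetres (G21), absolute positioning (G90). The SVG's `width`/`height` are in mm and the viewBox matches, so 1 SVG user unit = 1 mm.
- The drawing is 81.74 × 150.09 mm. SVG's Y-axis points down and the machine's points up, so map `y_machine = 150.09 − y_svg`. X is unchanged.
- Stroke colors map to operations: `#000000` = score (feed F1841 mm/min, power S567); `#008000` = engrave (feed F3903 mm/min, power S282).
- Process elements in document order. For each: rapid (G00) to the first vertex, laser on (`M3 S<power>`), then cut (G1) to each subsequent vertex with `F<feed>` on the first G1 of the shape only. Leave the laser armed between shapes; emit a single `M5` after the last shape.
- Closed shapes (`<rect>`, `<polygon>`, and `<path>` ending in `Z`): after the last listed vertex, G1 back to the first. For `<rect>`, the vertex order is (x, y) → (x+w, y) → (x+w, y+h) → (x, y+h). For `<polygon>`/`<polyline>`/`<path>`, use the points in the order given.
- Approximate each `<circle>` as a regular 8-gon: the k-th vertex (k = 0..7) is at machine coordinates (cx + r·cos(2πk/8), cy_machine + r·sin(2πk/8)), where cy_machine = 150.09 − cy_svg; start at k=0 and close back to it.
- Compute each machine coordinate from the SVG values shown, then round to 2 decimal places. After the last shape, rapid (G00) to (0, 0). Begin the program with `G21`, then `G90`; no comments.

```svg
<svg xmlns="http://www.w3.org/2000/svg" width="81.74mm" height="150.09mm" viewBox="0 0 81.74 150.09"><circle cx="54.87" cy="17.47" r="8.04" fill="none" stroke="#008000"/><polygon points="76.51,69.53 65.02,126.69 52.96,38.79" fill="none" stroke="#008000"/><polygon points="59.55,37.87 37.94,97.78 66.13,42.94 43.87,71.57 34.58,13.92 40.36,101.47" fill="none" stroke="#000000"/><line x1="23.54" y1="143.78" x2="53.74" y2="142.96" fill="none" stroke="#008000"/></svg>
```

G21
G90
G00 X62.91 Y132.62
M3 S282
G1 X60.56 Y138.31 F3903
G1 X54.87 Y140.66
G1 X49.18 Y138.31
G1 X46.83 Y132.62
G1 X49.18 Y126.93
G1 X54.87 Y124.58
G1 X60.56 Y126.93
G1 X62.91 Y132.62
G00 X76.51 Y80.56
M3 S282
G1 X65.02 Y23.40 F3903
G1 X52.96 Y111.30
G1 X76.51 Y80.56
G00 X59.55 Y112.22
M3 S567
G1 X37.94 Y52.31 F1841
G1 X66.13 Y107.15
G1 X43.87 Y78.52
G1 X34.58 Y136.17
G1 X40.36 Y48.62
G1 X59.55 Y112.22
G00 X23.54 Y6.31
M3 S282
G1 X53.74 Y7.13 F3903
M5
G00 X0.00 Y0.00

Since the viewBox matches the mm dimensions, user units are millimetres directly. The only transform is the Y-flip y_m = 150.09 − y_svg.

Shape 1 is a circle drawn with `<circle>`. Its stroke #008000 means engrave at S282, F3903. After flipping Y the toolpath is (62.91,132.62) → (60.56,138.31) → (54.87,140.66) → (49.18,138.31) → (46.83,132.62) → (49.18,126.93) → (54.87,124.58) → (60.56,126.93) → (62.91,132.62), returning to the start.

Shape 2 is a closed polygon drawn with `<polygon>`. Its stroke #008000 means engrave at S282, F3903. After flipping Y the toolpath is (76.51,80.56) → (65.02,23.40) → (52.96,111.30) → (76.51,80.56), returning to the start.

Shape 3 is a closed polygon drawn with `<polygon>`. Its stroke #000000 means score at S567, F1841. After flipping Y the toolpath is (59.55,112.22) → (37.94,52.31) → (66.13,107.15) → (43.87,78.52) → (34.58,136.17) → (40.36,48.62) → (59.55,112.22), returning to the start.

Shape 4 is a line segment drawn with `<line>`. Its stroke #008000 means engrave at S282, F3903. After flipping Y the toolpath is (23.54,6.31) → (53.74,7.13).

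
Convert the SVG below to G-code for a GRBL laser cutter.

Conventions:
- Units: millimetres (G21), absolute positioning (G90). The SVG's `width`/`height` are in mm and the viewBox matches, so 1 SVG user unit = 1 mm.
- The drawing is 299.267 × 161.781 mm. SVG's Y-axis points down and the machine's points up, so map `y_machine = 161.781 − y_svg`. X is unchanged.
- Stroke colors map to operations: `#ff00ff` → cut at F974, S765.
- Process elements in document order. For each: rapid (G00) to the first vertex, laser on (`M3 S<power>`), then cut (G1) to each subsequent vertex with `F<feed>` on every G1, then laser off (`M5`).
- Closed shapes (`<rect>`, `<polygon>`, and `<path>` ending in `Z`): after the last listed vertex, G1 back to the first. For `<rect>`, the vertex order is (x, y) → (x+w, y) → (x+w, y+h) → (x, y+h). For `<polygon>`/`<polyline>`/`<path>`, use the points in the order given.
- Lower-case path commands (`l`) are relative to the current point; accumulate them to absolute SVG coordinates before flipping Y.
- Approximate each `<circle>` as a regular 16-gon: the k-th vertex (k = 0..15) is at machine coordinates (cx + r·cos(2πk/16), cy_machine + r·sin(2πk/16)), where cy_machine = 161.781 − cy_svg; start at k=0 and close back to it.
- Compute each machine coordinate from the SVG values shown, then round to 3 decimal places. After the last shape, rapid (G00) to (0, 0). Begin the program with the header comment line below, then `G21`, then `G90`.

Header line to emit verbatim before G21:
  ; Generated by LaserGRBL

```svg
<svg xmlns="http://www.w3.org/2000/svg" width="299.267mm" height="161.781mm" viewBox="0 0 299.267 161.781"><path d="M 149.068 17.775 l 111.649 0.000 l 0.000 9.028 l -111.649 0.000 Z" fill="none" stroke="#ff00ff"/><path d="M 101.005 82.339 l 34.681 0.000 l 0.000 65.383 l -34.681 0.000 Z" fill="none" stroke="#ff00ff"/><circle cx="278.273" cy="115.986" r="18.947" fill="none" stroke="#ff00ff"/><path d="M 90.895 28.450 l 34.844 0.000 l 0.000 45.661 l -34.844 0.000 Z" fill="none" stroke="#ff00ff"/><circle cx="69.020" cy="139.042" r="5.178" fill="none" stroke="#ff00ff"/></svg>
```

; Generated by LaserGRBL
G21
G90
G00 X149.068 Y144.006
M3 S765
G1 X260.717 Y144.006 F974
G1 X260.717 Y134.978 F974
G1 X149.068 Y134.978 F974
G1 X149.068 Y144.006 F974
M5
G00 X101.005 Y79.442
M3 S765
G1 X135.686 Y79.442 F974
G1 X135.686 Y14.059 F974
G1 X101.005 Y14.059 F974
G1 X101.005 Y79.442 F974
M5
G00 X297.220 Y45.795
M3 S765
G1 X295.778 Y53.046 F974
G1 X291.671 Y59.193 F974
G1 X285.524 Y63.300 F974
G1 X278.273 Y64.742 F974
G1 X271.022 Y63.300 F974
G1 X264.875 Y59.193 F974
G1 X260.768 Y53.046 F974
G1 X259.326 Y45.795 F974
G1 X260.768 Y38.544 F974
G1 X264.875 Y32.397 F974
G1 X271.022 Y28.290 F974
G1 X278.273 Y26.848 F974
G1 X285.524 Y28.290 F974
G1 X291.671 Y32.397 F974
G1 X295.778 Y38.544 F974
G1 X297.220 Y45.795 F974
M5
G00 X90.895 Y133.331
M3 S765
G1 X125.739 Y133.331 F974
G1 X125.739 Y87.670 F974
G1 X90.895 Y87.670 F974
G1 X90.895 Y133.331 F974
M5
G00 X74.198 Y22.739
M3 S765
G1 X73.804 Y24.721 F974
G1 X72.681 Y26.400 F974
G1 X71.002 Y27.523 F974
G1 X69.020 Y27.917 F974
G1 X67.038 Y27.523 F974
G1 X65.359 Y26.400 F974
G1 X64.236 Y24.721 F974
G1 X63.842 Y22.739 F974
G1 X64.236 Y20.757 F974
G1 X65.359 Y19.078 F974
G1 X67.038 Y17.955 F974
G1 X69.020 Y17.561 F974
G1 X71.002 Y17.955 F974
G1 X72.681 Y19.078 F974
G1 X73.804 Y20.757 F974
G1 X74.198 Y22.739 F974
M5
G00 X0.000 Y0.000

Since the viewBox matches the mm dimensions, user units are millimetres directly. The only transform is the Y-flip y_m = 161.781 − y_svg.

Shape 1 is a rectangle drawn with `<path>`. Its stroke #ff00ff means cut at S765, F974. After flipping Y the toolpath is (149.068,144.006) → (260.717,144.006) → (260.717,134.978) → (149.068,134.978) → (149.068,144.006), returning to the start.

Shape 2 is a rectangle drawn with `<path>`. Its stroke #ff00ff means cut at S765, F974. After flipping Y the toolpath is (101.005,79.442) → (135.686,79.442) → (135.686,14.059) → (101.005,14.059) → (101.005,79.442), returning to the start.

Shape 3 is a circle drawn with `<circle>`. Its stroke #ff00ff means cut at S765, F974. After flipping Y the toolpath is (297.220,45.795) → (295.778,53.046) → (291.671,59.193) → (285.524,63.300) → (278.273,64.742) → (271.022,63.300) → (264.875,59.193) → (260.768,53.046) → (259.326,45.795) → (260.768,38.544) → (264.875,32.397) → (271.022,28.290) → (278.273,26.848) → (285.524,28.290) → (291.671,32.397) → (295.778,38.544) → (297.220,45.795), returning to the start.

Shape 4 is a rectangle drawn with `<path>`. Its stroke #ff00ff means cut at S765, F974. After flipping Y the toolpath is (90.895,133.331) → (125.739,133.331) → (125.739,87.670) → (90.895,87.670) → (90.895,133.331), returning to the start.

Shape 5 is a circle drawn with `<circle>`. Its stroke #ff00ff means cut at S765, F974. After flipping Y the toolpath is (74.198,22.739) → (73.804,24.721) → (72.681,26.400) → (71.002,27.523) → (69.020,27.917) → (67.038,27.523) → (65.359,26.400) → (64.236,24.721) → (63.842,22.739) → (64.236,20.757) → (65.359,19.078) → (67.038,17.955) → (69.020,17.561) → (71.002,17.955) → (72.681,19.078) → (73.804,20.757) → (74.198,22.739), returning to the start.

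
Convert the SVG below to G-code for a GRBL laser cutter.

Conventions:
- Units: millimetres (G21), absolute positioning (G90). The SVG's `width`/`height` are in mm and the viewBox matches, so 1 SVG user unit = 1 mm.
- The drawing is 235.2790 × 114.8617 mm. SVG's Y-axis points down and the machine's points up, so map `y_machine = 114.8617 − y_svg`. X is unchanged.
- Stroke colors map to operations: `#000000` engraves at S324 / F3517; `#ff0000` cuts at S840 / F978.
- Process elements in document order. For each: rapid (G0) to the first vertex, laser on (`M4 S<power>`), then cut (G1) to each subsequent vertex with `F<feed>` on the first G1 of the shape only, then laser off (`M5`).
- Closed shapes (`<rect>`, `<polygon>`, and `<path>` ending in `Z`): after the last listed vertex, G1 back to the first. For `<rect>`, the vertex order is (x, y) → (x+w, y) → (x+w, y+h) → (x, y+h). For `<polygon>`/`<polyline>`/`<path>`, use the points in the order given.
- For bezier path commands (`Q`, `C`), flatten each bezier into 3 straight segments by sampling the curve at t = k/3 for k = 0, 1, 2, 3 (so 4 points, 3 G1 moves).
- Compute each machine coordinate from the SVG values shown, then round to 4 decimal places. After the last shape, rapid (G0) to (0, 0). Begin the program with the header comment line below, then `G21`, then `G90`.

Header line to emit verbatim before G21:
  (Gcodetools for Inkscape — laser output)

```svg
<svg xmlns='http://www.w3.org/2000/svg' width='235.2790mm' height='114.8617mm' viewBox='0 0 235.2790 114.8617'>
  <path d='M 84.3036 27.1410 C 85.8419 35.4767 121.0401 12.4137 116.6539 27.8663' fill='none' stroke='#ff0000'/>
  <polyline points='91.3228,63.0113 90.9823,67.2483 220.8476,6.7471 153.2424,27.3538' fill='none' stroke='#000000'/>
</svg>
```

Since the viewBox matches the mm dimensions, user units are millimetres directly. The only transform is the Y-flip y_m = 114.8617 − y_svg.

Shape 1 is a cubic bezier drawn with `<path>`. Its stroke #ff0000 means cut at S840, F978. After flipping Y the toolpath is (84.3036,87.7207) → (94.3491,87.2618) → (110.5581,92.1989) → (116.6539,86.9954).

Shape 2 is a open polyline drawn with `<polyline>`. Its stroke #000000 means engrave at S324, F3517. After flipping Y the toolpath is (91.3228,51.8504) → (90.9823,47.6134) → (220.8476,108.1146) → (153.2424,87.5079).

(Gcodetools for Inkscape — laser output)
G21
G90
G0 X84.3036 Y87.7207
M4 S840
G1 X94.3491 Y87.2618 F978
G1 X110.5581 Y92.1989
G1 X116.6539 Y86.9954
M5
G0 X91.3228 Y51.8504
M4 S324
G1 X90.9823 Y47.6134 F3517
G1 X220.8476 Y108.1146
G1 X153.2424 Y87.5079
M5
G0 X0.0000 Y0.0000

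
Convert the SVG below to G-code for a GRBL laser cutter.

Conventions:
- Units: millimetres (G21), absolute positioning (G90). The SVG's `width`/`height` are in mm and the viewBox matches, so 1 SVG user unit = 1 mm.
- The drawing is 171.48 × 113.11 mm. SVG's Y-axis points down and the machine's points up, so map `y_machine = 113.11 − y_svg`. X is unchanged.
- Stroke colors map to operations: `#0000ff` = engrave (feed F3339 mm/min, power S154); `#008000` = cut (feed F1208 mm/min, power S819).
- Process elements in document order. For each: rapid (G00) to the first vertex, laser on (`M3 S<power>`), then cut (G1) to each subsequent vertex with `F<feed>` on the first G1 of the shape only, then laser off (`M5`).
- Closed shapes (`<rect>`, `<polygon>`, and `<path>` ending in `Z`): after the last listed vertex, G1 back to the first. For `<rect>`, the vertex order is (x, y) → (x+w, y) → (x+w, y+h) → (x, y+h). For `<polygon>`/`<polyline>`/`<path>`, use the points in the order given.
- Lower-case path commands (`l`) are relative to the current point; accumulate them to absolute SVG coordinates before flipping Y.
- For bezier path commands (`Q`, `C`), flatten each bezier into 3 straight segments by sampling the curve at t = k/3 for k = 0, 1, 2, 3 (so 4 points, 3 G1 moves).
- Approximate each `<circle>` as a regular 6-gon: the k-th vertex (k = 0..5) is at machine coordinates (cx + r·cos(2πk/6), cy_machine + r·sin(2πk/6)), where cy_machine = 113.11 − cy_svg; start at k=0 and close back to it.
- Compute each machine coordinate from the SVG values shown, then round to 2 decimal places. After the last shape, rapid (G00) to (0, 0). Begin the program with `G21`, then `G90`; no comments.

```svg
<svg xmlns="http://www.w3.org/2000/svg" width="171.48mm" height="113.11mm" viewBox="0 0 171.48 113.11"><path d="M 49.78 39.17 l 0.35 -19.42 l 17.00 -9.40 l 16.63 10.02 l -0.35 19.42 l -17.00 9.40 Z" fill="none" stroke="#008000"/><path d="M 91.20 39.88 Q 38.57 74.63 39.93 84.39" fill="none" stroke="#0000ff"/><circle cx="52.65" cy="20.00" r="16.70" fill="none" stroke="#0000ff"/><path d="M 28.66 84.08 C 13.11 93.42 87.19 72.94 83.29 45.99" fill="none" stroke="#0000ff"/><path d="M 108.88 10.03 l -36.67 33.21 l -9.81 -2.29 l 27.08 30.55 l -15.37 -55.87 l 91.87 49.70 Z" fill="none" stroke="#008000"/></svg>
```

viewBox `0 0 171.48 113.11` with mm width/height → 1 unit = 1 mm. Flip: y_m = 113.11 − y_svg.

**Shape 1** — `<path>` regular polygon, stroke `#008000` → cut (S819, F1208). Machine vertices: (49.78,73.94) → (50.13,93.36) → (67.13,102.76) → (83.76,92.74) → (83.41,73.32) → (66.41,63.92) → (49.78,73.94). Closed: final G1 returns to the first vertex.

**Shape 2** — `<path>` quadratic bezier, stroke `#0000ff` → engrave (S154, F3339). Control points (SVG): P0=(91.20,39.88), P1=(38.57,74.63), P2=(39.93,84.39); sampled at t=k/3. Machine vertices: (91.20,73.23) → (62.11,52.84) → (45.02,38.00) → (39.93,28.72). Open path.

**Shape 3** — `<circle>` circle, stroke `#0000ff` → engrave (S154, F3339). Machine vertices: (69.35,93.11) → (61.00,107.57) → (44.30,107.57) → (35.95,93.11) → (44.30,78.65) → (61.00,78.65) → (69.35,93.11). Closed: final G1 returns to the first vertex.

**Shape 4** — `<path>` cubic bezier, stroke `#0000ff` → engrave (S154, F3339). Control points (SVG): P0=(28.66,84.08), P1=(13.11,93.42), P2=(87.19,72.94), P3=(83.29,45.99); sampled at t=k/3. Machine vertices: (28.66,29.03) → (36.78,28.77) → (67.40,43.19) → (83.29,67.12). Open path.

**Shape 5** — `<path>` closed polygon, stroke `#008000` → cut (S819, F1208). Machine vertices: (108.88,103.08) → (72.21,69.87) → (62.40,72.16) → (89.48,41.61) → (74.11,97.48) → (165.98,47.78) → (108.88,103.08). Closed: final G1 returns to the first vertex.

G21
G90
G00 X49.78 Y73.94
M3 S819
G1 X50.13 Y93.36 F1208
G1 X67.13 Y102.76
G1 X83.76 Y92.74
G1 X83.41 Y73.32
G1 X66.41 Y63.92
G1 X49.78 Y73.94
M5
G00 X91.20 Y73.23
M3 S154
G1 X62.11 Y52.84 F3339
G1 X45.02 Y38.00
G1 X39.93 Y28.72
M5
G00 X69.35 Y93.11
M3 S154
G1 X61.00 Y107.57 F3339
G1 X44.30 Y107.57
G1 X35.95 Y93.11
G1 X44.30 Y78.65
G1 X61.00 Y78.65
G1 X69.35 Y93.11
M5
G00 X28.66 Y29.03
M3 S154
G1 X36.78 Y28.77 F3339
G1 X67.40 Y43.19
G1 X83.29 Y67.12
M5
G00 X108.88 Y103.08
M3 S819
G1 X72.21 Y69.87 F1208
G1 X62.40 Y72.16
G1 X89.48 Y41.61
G1 X74.11 Y97.48
G1 X165.98 Y47.78
G1 X108.88 Y103.08
M5
G00 X0.00 Y0.00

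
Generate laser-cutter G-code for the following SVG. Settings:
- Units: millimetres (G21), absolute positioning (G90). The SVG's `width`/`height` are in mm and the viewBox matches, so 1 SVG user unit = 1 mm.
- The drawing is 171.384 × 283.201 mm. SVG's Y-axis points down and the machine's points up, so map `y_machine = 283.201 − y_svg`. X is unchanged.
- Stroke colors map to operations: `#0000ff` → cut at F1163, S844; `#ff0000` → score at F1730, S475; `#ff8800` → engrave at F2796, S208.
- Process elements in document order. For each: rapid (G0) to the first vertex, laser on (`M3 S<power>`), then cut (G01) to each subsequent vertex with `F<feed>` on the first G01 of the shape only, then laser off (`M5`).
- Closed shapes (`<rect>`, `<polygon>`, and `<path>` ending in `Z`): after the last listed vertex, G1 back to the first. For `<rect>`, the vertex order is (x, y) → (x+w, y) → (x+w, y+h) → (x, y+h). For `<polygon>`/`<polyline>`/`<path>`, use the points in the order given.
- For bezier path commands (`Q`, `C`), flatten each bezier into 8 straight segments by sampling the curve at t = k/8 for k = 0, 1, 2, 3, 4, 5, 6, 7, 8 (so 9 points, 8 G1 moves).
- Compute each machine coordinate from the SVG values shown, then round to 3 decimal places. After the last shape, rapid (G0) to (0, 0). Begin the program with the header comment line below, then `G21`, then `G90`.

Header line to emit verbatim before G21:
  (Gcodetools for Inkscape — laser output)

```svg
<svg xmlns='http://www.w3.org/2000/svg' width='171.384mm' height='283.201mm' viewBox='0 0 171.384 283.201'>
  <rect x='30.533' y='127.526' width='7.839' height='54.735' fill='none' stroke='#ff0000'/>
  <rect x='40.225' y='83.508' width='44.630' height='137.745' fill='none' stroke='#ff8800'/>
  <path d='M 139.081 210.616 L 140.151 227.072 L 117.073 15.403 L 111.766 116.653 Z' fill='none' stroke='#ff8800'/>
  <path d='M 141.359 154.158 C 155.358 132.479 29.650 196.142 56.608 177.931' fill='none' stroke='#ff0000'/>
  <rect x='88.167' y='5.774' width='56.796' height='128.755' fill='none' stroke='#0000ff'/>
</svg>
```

(Gcodetools for Inkscape — laser output)
G21
G90
G0 X30.533 Y155.675
M3 S475
G01 X38.372 Y155.675 F1730
G01 X38.372 Y100.940
G01 X30.533 Y100.940
G01 X30.533 Y155.675
M5
G0 X40.225 Y199.693
M3 S208
G01 X84.855 Y199.693 F2796
G01 X84.855 Y61.948
G01 X40.225 Y61.948
G01 X40.225 Y199.693
M5
G0 X139.081 Y72.585
M3 S208
G01 X140.151 Y56.129 F2796
G01 X117.073 Y267.798
G01 X111.766 Y166.548
G01 X139.081 Y72.585
M5
G0 X141.359 Y129.043
M3 S475
G01 X140.631 Y133.499 F1730
G01 X130.232 Y131.913
G01 X113.587 Y126.246
G01 X94.124 Y118.457
G01 X75.268 Y110.505
G01 X60.446 Y104.350
G01 X53.084 Y101.952
G01 X56.608 Y105.270
M5
G0 X88.167 Y277.427
M3 S844
G01 X144.963 Y277.427 F1163
G01 X144.963 Y148.672
G01 X88.167 Y148.672
G01 X88.167 Y277.427
M5
G0 X0.000 Y0.000

1 u = 1 mm; y_m = 283.201 − y.

[1] `<rect>` rectangle, #ff0000→score S475 F1730: (30.533,155.675) → (38.372,155.675) → (38.372,100.940) → (30.533,100.940) → (30.533,155.675) (closed)

[2] `<rect>` rectangle, #ff8800→engrave S208 F2796: (40.225,199.693) → (84.855,199.693) → (84.855,61.948) → (40.225,61.948) → (40.225,199.693) (closed)

[3] `<path>` closed polygon, #ff8800→engrave S208 F2796: (139.081,72.585) → (140.151,56.129) → (117.073,267.798) → (111.766,166.548) → (139.081,72.585) (closed)

[4] `<path>` cubic bezier, #ff0000→score S475 F1730: (141.359,129.043) → (140.631,133.499) → (130.232,131.913) → (113.587,126.246) → (94.124,118.457) → (75.268,110.505) → (60.446,104.350) → (53.084,101.952) → (56.608,105.270)

[5] `<rect>` rectangle, #0000ff→cut S844 F1163: (88.167,277.427) → (144.963,277.427) → (144.963,148.672) → (88.167,148.672) → (88.167,277.427) (closed)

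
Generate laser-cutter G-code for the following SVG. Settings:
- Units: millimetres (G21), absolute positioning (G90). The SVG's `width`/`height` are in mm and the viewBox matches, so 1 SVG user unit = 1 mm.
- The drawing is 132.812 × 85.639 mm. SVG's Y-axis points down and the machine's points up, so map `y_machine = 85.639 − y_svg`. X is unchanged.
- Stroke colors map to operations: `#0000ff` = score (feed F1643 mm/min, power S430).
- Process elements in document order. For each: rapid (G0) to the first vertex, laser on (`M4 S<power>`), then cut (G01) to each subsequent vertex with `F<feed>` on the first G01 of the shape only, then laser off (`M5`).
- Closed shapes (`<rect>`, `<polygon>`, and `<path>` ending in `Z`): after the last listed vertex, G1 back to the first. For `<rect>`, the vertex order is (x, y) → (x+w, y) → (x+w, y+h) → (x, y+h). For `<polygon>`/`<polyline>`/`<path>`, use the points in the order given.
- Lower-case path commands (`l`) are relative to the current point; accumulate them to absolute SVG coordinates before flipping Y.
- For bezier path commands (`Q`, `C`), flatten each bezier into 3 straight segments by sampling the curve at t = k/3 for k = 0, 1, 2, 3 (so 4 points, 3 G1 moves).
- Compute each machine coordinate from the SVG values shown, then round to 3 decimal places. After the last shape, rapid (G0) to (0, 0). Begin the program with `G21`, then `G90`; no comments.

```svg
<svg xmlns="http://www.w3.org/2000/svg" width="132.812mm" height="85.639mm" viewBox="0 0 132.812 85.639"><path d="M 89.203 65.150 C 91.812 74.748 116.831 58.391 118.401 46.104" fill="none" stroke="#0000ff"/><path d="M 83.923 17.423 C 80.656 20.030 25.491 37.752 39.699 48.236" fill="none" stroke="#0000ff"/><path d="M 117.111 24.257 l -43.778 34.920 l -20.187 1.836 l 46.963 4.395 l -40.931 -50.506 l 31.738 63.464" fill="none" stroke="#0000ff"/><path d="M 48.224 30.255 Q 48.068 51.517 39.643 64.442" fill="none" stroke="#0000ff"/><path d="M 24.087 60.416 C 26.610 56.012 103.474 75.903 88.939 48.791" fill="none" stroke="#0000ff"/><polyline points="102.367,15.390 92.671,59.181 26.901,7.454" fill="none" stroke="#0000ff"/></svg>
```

viewBox `0 0 132.812 85.639` with mm width/height → 1 unit = 1 mm. Flip: y_m = 85.639 − y_svg.

**Shape 1** — `<path>` cubic bezier, stroke `#0000ff` → score (S430, F1643). Control points (SVG): P0=(89.203,65.150), P1=(91.812,74.748), P2=(116.831,58.391), P3=(118.401,46.104); sampled at t=k/3. Machine vertices: (89.203,20.489) → (97.584,18.431) → (110.713,27.003) → (118.401,39.535). Open path.

**Shape 2** — `<path>` cubic bezier, stroke `#0000ff` → score (S430, F1643). Control points (SVG): P0=(83.923,17.423), P1=(80.656,20.030), P2=(25.491,37.752), P3=(39.699,48.236); sampled at t=k/3. Machine vertices: (83.923,68.216) → (67.848,61.399) → (44.124,49.472) → (39.699,37.403). Open path.

**Shape 3** — `<path>` open polyline, stroke `#0000ff` → score (S430, F1643). Machine vertices: (117.111,61.382) → (73.333,26.462) → (53.146,24.626) → (100.109,20.231) → (59.178,70.737) → (90.916,7.273). Open path.

**Shape 4** — `<path>` quadratic bezier, stroke `#0000ff` → score (S430, F1643). Control points (SVG): P0=(48.224,30.255), P1=(48.068,51.517), P2=(39.643,64.442); sampled at t=k/3. Machine vertices: (48.224,55.384) → (47.201,42.136) → (44.341,30.740) → (39.643,21.197). Open path.

**Shape 5** — `<path>` cubic bezier, stroke `#0000ff` → score (S430, F1643). Control points (SVG): P0=(24.087,60.416), P1=(26.610,56.012), P2=(103.474,75.903), P3=(88.939,48.791); sampled at t=k/3. Machine vertices: (24.087,25.223) → (45.252,24.169) → (79.146,22.763) → (88.939,36.848). Open path.

**Shape 6** — `<polyline>` open polyline, stroke `#0000ff` → score (S430, F1643). Machine vertices: (102.367,70.249) → (92.671,26.458) → (26.901,78.185). Open path.

G21
G90
G0 X89.203 Y20.489
M4 S430
G01 X97.584 Y18.431 F1643
G01 X110.713 Y27.003
G01 X118.401 Y39.535
M5
G0 X83.923 Y68.216
M4 S430
G01 X67.848 Y61.399 F1643
G01 X44.124 Y49.472
G01 X39.699 Y37.403
M5
G0 X117.111 Y61.382
M4 S430
G01 X73.333 Y26.462 F1643
G01 X53.146 Y24.626
G01 X100.109 Y20.231
G01 X59.178 Y70.737
G01 X90.916 Y7.273
M5
G0 X48.224 Y55.384
M4 S430
G01 X47.201 Y42.136 F1643
G01 X44.341 Y30.740
G01 X39.643 Y21.197
M5
G0 X24.087 Y25.223
M4 S430
G01 X45.252 Y24.169 F1643
G01 X79.146 Y22.763
G01 X88.939 Y36.848
M5
G0 X102.367 Y70.249
M4 S430
G01 X92.671 Y26.458 F1643
G01 X26.901 Y78.185
M5
G0 X0.000 Y0.000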